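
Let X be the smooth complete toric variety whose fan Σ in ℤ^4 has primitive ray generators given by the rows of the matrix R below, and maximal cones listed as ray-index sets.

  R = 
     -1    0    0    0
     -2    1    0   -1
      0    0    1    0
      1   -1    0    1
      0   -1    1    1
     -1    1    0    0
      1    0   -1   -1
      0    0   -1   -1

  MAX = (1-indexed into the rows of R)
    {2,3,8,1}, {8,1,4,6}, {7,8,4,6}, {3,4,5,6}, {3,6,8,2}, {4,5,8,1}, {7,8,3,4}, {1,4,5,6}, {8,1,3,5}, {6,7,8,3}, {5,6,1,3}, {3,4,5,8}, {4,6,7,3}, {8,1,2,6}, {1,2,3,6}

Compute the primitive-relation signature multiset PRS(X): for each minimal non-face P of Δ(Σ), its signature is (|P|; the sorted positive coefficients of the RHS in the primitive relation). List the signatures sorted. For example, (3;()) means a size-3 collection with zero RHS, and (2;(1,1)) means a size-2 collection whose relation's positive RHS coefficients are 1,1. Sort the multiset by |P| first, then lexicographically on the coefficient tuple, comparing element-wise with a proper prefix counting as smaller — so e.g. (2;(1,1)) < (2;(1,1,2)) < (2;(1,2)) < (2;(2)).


Minimal non-faces — 9 found among 8 rays, 15 max cones:

  P={1,7}:  v_{1} + v_{7} = v_{8}  →  sig = (2;(1))
  P={2,4}:  v_{2} + v_{4} = v_{1}  →  sig = (2;(1))
  P={5,7}:  v_{5} + v_{7} = v_{3} + v_{4} + v_{8}  →  sig = (2;(1,1,1))
  P={2,7}:  v_{2} + v_{7} = v_{3} + v_{6} + 2·v_{8}  →  sig = (2;(1,1,2))
  P={2,5}:  v_{2} + v_{5} = 2·v_{1} + v_{3}  →  sig = (2;(1,2))
  P={1,3,4}:  v_{1} + v_{3} + v_{4} = v_{5}  →  sig = (3;(1))
  P={5,6,8}:  v_{5} + v_{6} + v_{8} = v_{1}  →  sig = (3;(1))
  P={3,4,6,8}:  v_{3} + v_{4} + v_{6} + v_{8} = 0  →  sig = (4;())
  P={1,3,6,8}:  v_{1} + v_{3} + v_{6} + v_{8} = v_{2}  →  sig = (4;(1))

so the primitive-relation signature multiset is
[(2;(1)), (2;(1)), (2;(1,1,1)), (2;(1,1,2)), (2;(1,2)), (3;(1)), (3;(1)), (4;()), (4;(1))]


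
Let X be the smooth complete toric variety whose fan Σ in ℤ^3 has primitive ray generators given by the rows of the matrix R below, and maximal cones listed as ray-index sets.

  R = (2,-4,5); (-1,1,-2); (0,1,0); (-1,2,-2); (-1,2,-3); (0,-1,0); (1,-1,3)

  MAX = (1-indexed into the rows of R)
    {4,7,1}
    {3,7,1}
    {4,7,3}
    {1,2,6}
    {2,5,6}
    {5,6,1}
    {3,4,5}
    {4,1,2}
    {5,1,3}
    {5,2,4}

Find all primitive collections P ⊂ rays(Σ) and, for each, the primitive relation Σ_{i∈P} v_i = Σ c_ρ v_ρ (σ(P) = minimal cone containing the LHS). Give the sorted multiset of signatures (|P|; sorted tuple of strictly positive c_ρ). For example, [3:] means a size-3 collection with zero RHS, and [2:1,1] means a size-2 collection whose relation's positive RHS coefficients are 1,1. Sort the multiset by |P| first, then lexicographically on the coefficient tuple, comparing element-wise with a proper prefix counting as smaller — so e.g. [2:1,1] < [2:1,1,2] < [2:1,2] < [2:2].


9 collections generate NE(X_Σ); each relation:

  P = {3,6}:  v_{3} + v_{6} = 0  →  sig = [2:]
  P = {2,3}:  v_{2} + v_{3} = v_{4}  →  sig = [2:1]
  P = {4,6}:  v_{4} + v_{6} = v_{2}  →  sig = [2:1]
  P = {5,7}:  v_{5} + v_{7} = v_{3}  →  sig = [2:1]
  P = {6,7}:  v_{6} + v_{7} = v_{1} + v_{4}  →  sig = [2:1,1]
  P = {2,7}:  v_{2} + v_{7} = v_{1} + 2·v_{4}  →  sig = [2:1,2]
  P = {1,4,5}:  v_{1} + v_{4} + v_{5} = 0  →  sig = [3:]
  P = {1,2,5}:  v_{1} + v_{2} + v_{5} = v_{6}  →  sig = [3:1]
  P = {1,3,4}:  v_{1} + v_{3} + v_{4} = v_{7}  →  sig = [3:1]

Hence PRS(X_Σ) =
    [2:]
    [2:1]
    [2:1]
    [2:1]
    [2:1,1]
    [2:1,2]
    [3:]
    [3:1]
    [3:1]


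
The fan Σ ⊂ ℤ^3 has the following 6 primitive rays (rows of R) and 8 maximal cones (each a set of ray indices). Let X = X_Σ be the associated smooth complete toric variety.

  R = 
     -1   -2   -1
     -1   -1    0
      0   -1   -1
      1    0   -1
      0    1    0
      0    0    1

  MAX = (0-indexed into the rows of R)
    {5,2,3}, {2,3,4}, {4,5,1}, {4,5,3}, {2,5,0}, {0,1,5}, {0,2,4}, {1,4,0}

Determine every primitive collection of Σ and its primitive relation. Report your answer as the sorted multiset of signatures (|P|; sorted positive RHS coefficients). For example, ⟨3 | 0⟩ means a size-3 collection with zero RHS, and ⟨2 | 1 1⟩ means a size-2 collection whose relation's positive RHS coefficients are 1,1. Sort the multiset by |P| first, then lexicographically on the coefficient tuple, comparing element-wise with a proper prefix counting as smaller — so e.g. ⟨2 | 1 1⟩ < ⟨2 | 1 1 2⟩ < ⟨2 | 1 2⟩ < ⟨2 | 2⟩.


Primitive collections (5):

  P={1,2}:  v_{1} + v_{2} = v_{0}  ⟹  sig = ⟨2 | 1⟩
  P={1,3}:  v_{1} + v_{3} = v_{2}  ⟹  sig = ⟨2 | 1⟩
  P={0,3}:  v_{0} + v_{3} = 2·v_{2}  ⟹  sig = ⟨2 | 2⟩
  P={2,4,5}:  v_{2} + v_{4} + v_{5} = 0  ⟹  sig = ⟨3 | 0⟩
  P={0,4,5}:  v_{0} + v_{4} + v_{5} = v_{1}  ⟹  sig = ⟨3 | 1⟩

Sorted signature multiset PRS(X):
    ⟨2 | 1⟩
    ⟨2 | 1⟩
    ⟨2 | 2⟩
    ⟨3 | 0⟩
    ⟨3 | 1⟩


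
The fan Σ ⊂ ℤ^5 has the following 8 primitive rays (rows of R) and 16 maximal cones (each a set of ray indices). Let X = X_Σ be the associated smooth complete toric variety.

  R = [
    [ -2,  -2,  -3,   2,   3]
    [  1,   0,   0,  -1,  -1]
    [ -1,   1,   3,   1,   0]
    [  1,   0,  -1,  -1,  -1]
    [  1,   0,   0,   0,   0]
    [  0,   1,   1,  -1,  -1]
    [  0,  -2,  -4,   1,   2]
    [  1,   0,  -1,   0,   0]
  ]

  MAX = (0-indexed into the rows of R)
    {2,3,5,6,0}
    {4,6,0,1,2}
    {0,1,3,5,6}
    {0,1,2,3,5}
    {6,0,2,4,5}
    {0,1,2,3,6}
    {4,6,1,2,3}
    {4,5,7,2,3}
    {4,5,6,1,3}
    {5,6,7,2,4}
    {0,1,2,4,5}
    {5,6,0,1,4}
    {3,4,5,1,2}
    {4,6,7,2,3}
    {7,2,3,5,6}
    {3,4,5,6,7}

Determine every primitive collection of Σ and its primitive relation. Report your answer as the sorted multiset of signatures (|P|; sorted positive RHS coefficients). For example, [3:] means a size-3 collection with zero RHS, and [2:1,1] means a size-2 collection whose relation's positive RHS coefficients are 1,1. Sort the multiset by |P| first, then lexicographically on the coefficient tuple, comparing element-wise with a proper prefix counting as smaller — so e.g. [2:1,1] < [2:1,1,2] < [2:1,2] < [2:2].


Δ(Σ) — 8 vertices, 5 min non-faces:

  P={1,7}:  v_{1} + v_{7} = v_{3} + v_{4} ; sig = [2:1,1]
  P={0,7}:  v_{0} + v_{7} = v_{2} + v_{5} + 2·v_{6} ; sig = [2:1,1,2]
  P={0,3,4}:  v_{0} + v_{3} + v_{4} = v_{6} ; sig = [3:1]
  P={1,2,5,6}:  v_{1} + v_{2} + v_{5} + v_{6} = 0 ; sig = [4:]
  P={2,3,4,5,6}:  v_{2} + v_{3} + v_{4} + v_{5} + v_{6} = v_{7} ; sig = [5:1]

Signatures (|P|; sorted positive RHS coefficients), sorted:
    [2:1,1]
    [2:1,1,2]
    [3:1]
    [4:]
    [5:1]


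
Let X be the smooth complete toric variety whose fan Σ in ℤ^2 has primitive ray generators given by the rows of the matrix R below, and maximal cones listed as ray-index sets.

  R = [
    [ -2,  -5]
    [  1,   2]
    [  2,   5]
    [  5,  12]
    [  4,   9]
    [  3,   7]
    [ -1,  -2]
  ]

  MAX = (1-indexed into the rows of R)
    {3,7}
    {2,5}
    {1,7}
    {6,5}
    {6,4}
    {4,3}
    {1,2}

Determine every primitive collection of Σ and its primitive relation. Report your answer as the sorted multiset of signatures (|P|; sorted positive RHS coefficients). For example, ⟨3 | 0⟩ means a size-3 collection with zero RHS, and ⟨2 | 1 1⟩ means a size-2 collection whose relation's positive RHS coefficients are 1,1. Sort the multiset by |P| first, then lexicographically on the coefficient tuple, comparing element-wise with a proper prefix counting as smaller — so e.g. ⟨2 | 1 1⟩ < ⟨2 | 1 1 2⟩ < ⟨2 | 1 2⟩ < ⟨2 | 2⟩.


The 14 primitive collections of Σ (r=7, n=2):

  P = {1,3}:  v_{1} + v_{3} = 0  so sig = ⟨2 | 0⟩
  P = {2,7}:  v_{2} + v_{7} = 0  so sig = ⟨2 | 0⟩
  P = {1,4}:  v_{1} + v_{4} = v_{6}  so sig = ⟨2 | 1⟩
  P = {1,6}:  v_{1} + v_{6} = v_{2}  so sig = ⟨2 | 1⟩
  P = {2,3}:  v_{2} + v_{3} = v_{6}  so sig = ⟨2 | 1⟩
  P = {2,6}:  v_{2} + v_{6} = v_{5}  so sig = ⟨2 | 1⟩
  P = {3,6}:  v_{3} + v_{6} = v_{4}  so sig = ⟨2 | 1⟩
  P = {5,7}:  v_{5} + v_{7} = v_{6}  so sig = ⟨2 | 1⟩
  P = {6,7}:  v_{6} + v_{7} = v_{3}  so sig = ⟨2 | 1⟩
  P = {1,5}:  v_{1} + v_{5} = 2·v_{2}  so sig = ⟨2 | 2⟩
  P = {2,4}:  v_{2} + v_{4} = 2·v_{6}  so sig = ⟨2 | 2⟩
  P = {3,5}:  v_{3} + v_{5} = 2·v_{6}  so sig = ⟨2 | 2⟩
  P = {4,7}:  v_{4} + v_{7} = 2·v_{3}  so sig = ⟨2 | 2⟩
  P = {4,5}:  v_{4} + v_{5} = 3·v_{6}  so sig = ⟨2 | 3⟩

Signatures (|P|; sorted positive RHS coefficients), sorted:
    |P|=2: 14 collections, coeffs (), (), (1), (1), (1), (1), (1), (1), (1), (2), (2), (2), (2), (3)


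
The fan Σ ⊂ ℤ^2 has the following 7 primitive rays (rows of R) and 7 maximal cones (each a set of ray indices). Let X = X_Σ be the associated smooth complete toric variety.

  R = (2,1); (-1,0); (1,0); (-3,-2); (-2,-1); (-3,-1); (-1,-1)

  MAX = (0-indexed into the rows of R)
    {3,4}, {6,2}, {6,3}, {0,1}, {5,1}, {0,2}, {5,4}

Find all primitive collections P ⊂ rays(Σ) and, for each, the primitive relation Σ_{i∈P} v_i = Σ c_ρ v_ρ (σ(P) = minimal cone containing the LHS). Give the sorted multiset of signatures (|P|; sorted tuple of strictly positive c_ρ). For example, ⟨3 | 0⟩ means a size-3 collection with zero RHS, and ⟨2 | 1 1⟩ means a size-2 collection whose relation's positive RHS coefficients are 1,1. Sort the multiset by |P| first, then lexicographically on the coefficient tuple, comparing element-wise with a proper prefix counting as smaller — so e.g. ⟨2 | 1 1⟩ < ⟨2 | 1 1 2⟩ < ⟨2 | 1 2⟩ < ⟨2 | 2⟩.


|primitive collections| = 14. Relations:

  P={0,4}:  v_{0} + v_{4} = 0  so sig = ⟨2 | 0⟩
  P={1,2}:  v_{1} + v_{2} = 0  so sig = ⟨2 | 0⟩
  P={0,3}:  v_{0} + v_{3} = v_{6}  so sig = ⟨2 | 1⟩
  P={0,5}:  v_{0} + v_{5} = v_{1}  so sig = ⟨2 | 1⟩
  P={0,6}:  v_{0} + v_{6} = v_{2}  so sig = ⟨2 | 1⟩
  P={1,4}:  v_{1} + v_{4} = v_{5}  so sig = ⟨2 | 1⟩
  P={1,6}:  v_{1} + v_{6} = v_{4}  so sig = ⟨2 | 1⟩
  P={2,4}:  v_{2} + v_{4} = v_{6}  so sig = ⟨2 | 1⟩
  P={2,5}:  v_{2} + v_{5} = v_{4}  so sig = ⟨2 | 1⟩
  P={4,6}:  v_{4} + v_{6} = v_{3}  so sig = ⟨2 | 1⟩
  P={1,3}:  v_{1} + v_{3} = 2·v_{4}  so sig = ⟨2 | 2⟩
  P={2,3}:  v_{2} + v_{3} = 2·v_{6}  so sig = ⟨2 | 2⟩
  P={5,6}:  v_{5} + v_{6} = 2·v_{4}  so sig = ⟨2 | 2⟩
  P={3,5}:  v_{3} + v_{5} = 3·v_{4}  so sig = ⟨2 | 3⟩

Sorted signature multiset PRS(X):
{ ⟨2 | 0⟩ ×2,  ⟨2 | 1⟩ ×8,  ⟨2 | 2⟩ ×3,  ⟨2 | 3⟩ }


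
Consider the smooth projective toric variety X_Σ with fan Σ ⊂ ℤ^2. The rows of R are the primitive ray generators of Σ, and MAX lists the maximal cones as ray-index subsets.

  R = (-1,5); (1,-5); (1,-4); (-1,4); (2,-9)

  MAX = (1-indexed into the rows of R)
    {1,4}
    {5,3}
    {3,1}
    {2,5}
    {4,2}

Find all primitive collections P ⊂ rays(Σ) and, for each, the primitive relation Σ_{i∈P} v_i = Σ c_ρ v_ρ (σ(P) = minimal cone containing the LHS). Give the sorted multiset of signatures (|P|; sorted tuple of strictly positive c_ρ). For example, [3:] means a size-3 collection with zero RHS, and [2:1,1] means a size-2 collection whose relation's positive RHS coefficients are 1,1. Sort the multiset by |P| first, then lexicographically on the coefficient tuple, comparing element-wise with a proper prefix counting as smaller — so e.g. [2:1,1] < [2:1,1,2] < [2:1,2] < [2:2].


5 collections generate NE(X_Σ); each relation:

  {1,2}:  v_{1} + v_{2} = 0  →  sig = [2:]
  {3,4}:  v_{3} + v_{4} = 0  →  sig = [2:]
  {1,5}:  v_{1} + v_{5} = v_{3}  →  sig = [2:1]
  {2,3}:  v_{2} + v_{3} = v_{5}  →  sig = [2:1]
  {4,5}:  v_{4} + v_{5} = v_{2}  →  sig = [2:1]

Sorted signature multiset PRS(X):
{ [2:] ×2,  [2:1] ×3 }


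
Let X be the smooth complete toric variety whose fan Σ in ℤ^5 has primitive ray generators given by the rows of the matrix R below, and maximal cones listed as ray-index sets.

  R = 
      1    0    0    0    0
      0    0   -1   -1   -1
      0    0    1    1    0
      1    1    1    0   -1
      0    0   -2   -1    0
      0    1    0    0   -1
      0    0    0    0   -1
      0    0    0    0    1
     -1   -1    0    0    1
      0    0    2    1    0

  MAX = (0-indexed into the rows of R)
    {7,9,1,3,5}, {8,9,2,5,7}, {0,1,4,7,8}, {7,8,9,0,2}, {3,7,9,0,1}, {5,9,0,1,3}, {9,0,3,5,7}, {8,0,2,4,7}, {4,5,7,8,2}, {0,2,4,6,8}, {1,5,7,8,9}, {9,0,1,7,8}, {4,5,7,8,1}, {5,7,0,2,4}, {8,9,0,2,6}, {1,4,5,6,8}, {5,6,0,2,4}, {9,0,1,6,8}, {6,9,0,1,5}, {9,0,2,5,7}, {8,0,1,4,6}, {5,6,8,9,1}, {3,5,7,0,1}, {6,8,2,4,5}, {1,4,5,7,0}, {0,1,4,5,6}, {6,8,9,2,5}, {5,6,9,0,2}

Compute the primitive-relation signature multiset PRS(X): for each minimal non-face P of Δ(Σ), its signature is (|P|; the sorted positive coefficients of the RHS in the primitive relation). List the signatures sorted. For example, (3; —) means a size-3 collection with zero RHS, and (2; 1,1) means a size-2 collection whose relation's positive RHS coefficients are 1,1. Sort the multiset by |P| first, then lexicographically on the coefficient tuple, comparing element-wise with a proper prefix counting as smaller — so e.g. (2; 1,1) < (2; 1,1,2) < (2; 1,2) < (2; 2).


Σ has 9 primitive collections:

  • {4,9}:  v_{4} + v_{9} = 0 — sig = (2; —)
  • {6,7}:  v_{6} + v_{7} = 0 — sig = (2; —)
  • {1,2}:  v_{1} + v_{2} = v_{6} — sig = (2; 1)
  • {2,3}:  v_{2} + v_{3} = v_{0} + v_{5} + v_{9} — sig = (2; 1,1,1)
  • {3,8}:  v_{3} + v_{8} = v_{1} + v_{7} + v_{9} — sig = (2; 1,1,1)
  • {3,4}:  v_{3} + v_{4} = v_{0} + v_{1} + v_{5} + v_{7} — sig = (2; 1,1,1,1)
  • {3,6}:  v_{3} + v_{6} = v_{0} + v_{1} + v_{5} + v_{9} — sig = (2; 1,1,1,1)
  • {0,5,8}:  v_{0} + v_{5} + v_{8} = 0 — sig = (3; —)
  • {0,1,5,7,9}:  v_{0} + v_{1} + v_{5} + v_{7} + v_{9} = v_{3} — sig = (5; 1)

so the primitive-relation signature multiset is
[(2; —), (2; —), (2; 1), (2; 1,1,1), (2; 1,1,1), (2; 1,1,1,1), (2; 1,1,1,1), (3; —), (5; 1)]


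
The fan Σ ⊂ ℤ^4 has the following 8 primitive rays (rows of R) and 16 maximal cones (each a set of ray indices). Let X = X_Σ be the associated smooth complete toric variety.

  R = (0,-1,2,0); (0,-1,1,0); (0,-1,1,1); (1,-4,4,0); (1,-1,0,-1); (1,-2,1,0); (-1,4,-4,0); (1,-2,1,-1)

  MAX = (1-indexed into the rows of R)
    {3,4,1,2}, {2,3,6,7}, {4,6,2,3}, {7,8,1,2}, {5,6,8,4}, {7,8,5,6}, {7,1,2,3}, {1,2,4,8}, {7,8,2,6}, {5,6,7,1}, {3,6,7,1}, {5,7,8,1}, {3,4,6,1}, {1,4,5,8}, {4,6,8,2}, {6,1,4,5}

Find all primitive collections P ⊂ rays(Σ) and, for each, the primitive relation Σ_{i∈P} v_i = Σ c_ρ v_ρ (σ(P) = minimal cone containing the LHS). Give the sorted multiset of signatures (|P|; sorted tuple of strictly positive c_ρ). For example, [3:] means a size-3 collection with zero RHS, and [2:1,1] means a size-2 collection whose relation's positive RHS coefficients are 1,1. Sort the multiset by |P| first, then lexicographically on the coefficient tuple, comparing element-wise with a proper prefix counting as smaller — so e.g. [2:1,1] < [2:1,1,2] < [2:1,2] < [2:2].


6 collections generate NE(X_Σ); each relation:

  P={4,7}:  v_{4} + v_{7} = 0  ⟹  sig = [2:]
  P={2,5}:  v_{2} + v_{5} = v_{8}  ⟹  sig = [2:1]
  P={3,5}:  v_{3} + v_{5} = v_{6}  ⟹  sig = [2:1]
  P={3,8}:  v_{3} + v_{8} = v_{2} + v_{6}  ⟹  sig = [2:1,1]
  P={1,2,6}:  v_{1} + v_{2} + v_{6} = v_{4}  ⟹  sig = [3:1]
  P={1,6,8}:  v_{1} + v_{6} + v_{8} = v_{4} + v_{5}  ⟹  sig = [3:1,1]

Sorted signature multiset PRS(X):
{ [2:],  [2:1] ×2,  [2:1,1],  [3:1],  [3:1,1] }


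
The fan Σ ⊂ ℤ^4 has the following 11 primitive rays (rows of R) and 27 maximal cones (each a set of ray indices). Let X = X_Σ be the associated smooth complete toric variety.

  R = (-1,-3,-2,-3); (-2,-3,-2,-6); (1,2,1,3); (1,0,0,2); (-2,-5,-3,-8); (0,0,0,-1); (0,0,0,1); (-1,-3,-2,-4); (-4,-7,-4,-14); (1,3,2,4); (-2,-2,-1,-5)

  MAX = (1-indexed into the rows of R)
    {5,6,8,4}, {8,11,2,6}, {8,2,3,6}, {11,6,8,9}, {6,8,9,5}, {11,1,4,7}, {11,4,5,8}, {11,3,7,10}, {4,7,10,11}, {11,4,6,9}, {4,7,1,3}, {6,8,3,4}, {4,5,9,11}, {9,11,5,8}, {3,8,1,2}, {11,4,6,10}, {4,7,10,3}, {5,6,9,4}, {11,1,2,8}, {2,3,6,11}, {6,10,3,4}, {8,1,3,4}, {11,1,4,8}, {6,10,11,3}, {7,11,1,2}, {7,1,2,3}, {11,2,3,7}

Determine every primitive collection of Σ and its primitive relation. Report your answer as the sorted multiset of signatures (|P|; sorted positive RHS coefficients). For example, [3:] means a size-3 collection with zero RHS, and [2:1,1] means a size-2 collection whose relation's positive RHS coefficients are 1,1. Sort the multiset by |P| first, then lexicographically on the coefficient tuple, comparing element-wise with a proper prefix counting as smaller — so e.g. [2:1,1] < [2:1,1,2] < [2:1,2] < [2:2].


Δ(Σ) — 11 vertices, 23 min non-faces:

  P={6,7}:  v_{6} + v_{7} = 0  ⟹  sig = [2:]
  P={8,10}:  v_{8} + v_{10} = 0  ⟹  sig = [2:]
  P={1,6}:  v_{1} + v_{6} = v_{8}  ⟹  sig = [2:1]
  P={1,10}:  v_{1} + v_{10} = v_{7}  ⟹  sig = [2:1]
  P={2,4}:  v_{2} + v_{4} = v_{8}  ⟹  sig = [2:1]
  P={7,8}:  v_{7} + v_{8} = v_{1}  ⟹  sig = [2:1]
  P={2,10}:  v_{2} + v_{10} = v_{3} + v_{11}  ⟹  sig = [2:1,1]
  P={3,5}:  v_{3} + v_{5} = v_{6} + v_{8}  ⟹  sig = [2:1,1]
  P={7,9}:  v_{7} + v_{9} = v_{5} + v_{11}  ⟹  sig = [2:1,1]
  P={1,9}:  v_{1} + v_{9} = v_{5} + v_{8} + v_{11}  ⟹  sig = [2:1,1,1]
  P={5,7}:  v_{5} + v_{7} = v_{4} + v_{8} + v_{11}  ⟹  sig = [2:1,1,1]
  P={5,10}:  v_{5} + v_{10} = v_{4} + v_{6} + v_{11}  ⟹  sig = [2:1,1,1]
  P={1,5}:  v_{1} + v_{5} = v_{4} + 2·v_{8} + v_{11}  ⟹  sig = [2:1,1,2]
  P={2,5}:  v_{2} + v_{5} = v_{6} + 2·v_{8} + v_{11}  ⟹  sig = [2:1,1,2]
  P={3,9}:  v_{3} + v_{9} = 2·v_{6} + v_{8} + v_{11}  ⟹  sig = [2:1,1,2]
  P={9,10}:  v_{9} + v_{10} = v_{4} + 2·v_{6} + 2·v_{11}  ⟹  sig = [2:1,2,2]
  P={2,9}:  v_{2} + v_{9} = 2·v_{6} + 2·v_{8} + 2·v_{11}  ⟹  sig = [2:2,2,2]
  P={3,4,11}:  v_{3} + v_{4} + v_{11} = 0  ⟹  sig = [3:]
  P={3,8,11}:  v_{3} + v_{8} + v_{11} = v_{2}  ⟹  sig = [3:1]
  P={5,6,11}:  v_{5} + v_{6} + v_{11} = v_{9}  ⟹  sig = [3:1]
  P={1,3,11}:  v_{1} + v_{3} + v_{11} = v_{2} + v_{7}  ⟹  sig = [3:1,1]
  P={4,8,9}:  v_{4} + v_{8} + v_{9} = 2·v_{5}  ⟹  sig = [3:2]
  P={4,6,8,11}:  v_{4} + v_{6} + v_{8} + v_{11} = v_{5}  ⟹  sig = [4:1]

Hence PRS(X_Σ) =
    |P|=2: 17 collections, coeffs (), (), (1), (1), (1), (1), (1,1), (1,1), (1,1), (1,1,1), (1,1,1), (1,1,1), (1,1,2), (1,1,2), (1,1,2), (1,2,2), (2,2,2)
    |P|=3: 5 collections, coeffs (), (1), (1), (1,1), (2)
    |P|=4: 1 collection, coeffs (1)


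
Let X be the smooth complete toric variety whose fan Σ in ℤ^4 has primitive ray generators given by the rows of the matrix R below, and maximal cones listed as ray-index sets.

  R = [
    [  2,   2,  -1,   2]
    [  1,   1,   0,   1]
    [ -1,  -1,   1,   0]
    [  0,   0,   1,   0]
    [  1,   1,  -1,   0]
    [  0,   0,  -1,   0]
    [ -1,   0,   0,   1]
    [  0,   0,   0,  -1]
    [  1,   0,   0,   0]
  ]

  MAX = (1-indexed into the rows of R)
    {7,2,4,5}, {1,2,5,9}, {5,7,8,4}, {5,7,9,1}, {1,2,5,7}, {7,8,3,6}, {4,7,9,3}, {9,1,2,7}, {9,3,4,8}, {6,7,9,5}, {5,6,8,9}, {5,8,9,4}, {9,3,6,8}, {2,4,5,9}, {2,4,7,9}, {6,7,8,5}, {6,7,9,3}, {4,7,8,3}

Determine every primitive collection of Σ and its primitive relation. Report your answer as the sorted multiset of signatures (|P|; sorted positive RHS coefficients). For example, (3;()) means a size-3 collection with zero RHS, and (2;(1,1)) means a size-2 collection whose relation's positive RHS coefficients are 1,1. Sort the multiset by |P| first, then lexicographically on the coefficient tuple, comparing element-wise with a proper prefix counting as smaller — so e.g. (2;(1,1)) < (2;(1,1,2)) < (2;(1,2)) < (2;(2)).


Primitive collections (12):

  P = {3,5}:  v_{3} + v_{5} = 0 — sig = (2;())
  P = {4,6}:  v_{4} + v_{6} = 0 — sig = (2;())
  P = {1,8}:  v_{1} + v_{8} = v_{2} + v_{5} — sig = (2;(1,1))
  P = {2,8}:  v_{2} + v_{8} = v_{4} + v_{5} — sig = (2;(1,1))
  P = {1,3}:  v_{1} + v_{3} = v_{2} + v_{7} + v_{9} — sig = (2;(1,1,1))
  P = {2,3}:  v_{2} + v_{3} = v_{4} + v_{7} + v_{9} — sig = (2;(1,1,1))
  P = {2,6}:  v_{2} + v_{6} = v_{5} + v_{7} + v_{9} — sig = (2;(1,1,1))
  P = {1,4}:  v_{1} + v_{4} = 2·v_{2} — sig = (2;(2))
  P = {1,6}:  v_{1} + v_{6} = 2·v_{5} + 2·v_{7} + 2·v_{9} — sig = (2;(2,2,2))
  P = {7,8,9}:  v_{7} + v_{8} + v_{9} = 0 — sig = (3;())
  P = {2,5,7,9}:  v_{2} + v_{5} + v_{7} + v_{9} = v_{1} — sig = (4;(1))
  P = {4,5,7,9}:  v_{4} + v_{5} + v_{7} + v_{9} = v_{2} — sig = (4;(1))

Sorted signature multiset PRS(X):
    |P|=2: 9 collections, coeffs (), (), (1,1), (1,1), (1,1,1), (1,1,1), (1,1,1), (2), (2,2,2)
    |P|=3: 1 collection, coeffs ()
    |P|=4: 2 collections, coeffs (1), (1)


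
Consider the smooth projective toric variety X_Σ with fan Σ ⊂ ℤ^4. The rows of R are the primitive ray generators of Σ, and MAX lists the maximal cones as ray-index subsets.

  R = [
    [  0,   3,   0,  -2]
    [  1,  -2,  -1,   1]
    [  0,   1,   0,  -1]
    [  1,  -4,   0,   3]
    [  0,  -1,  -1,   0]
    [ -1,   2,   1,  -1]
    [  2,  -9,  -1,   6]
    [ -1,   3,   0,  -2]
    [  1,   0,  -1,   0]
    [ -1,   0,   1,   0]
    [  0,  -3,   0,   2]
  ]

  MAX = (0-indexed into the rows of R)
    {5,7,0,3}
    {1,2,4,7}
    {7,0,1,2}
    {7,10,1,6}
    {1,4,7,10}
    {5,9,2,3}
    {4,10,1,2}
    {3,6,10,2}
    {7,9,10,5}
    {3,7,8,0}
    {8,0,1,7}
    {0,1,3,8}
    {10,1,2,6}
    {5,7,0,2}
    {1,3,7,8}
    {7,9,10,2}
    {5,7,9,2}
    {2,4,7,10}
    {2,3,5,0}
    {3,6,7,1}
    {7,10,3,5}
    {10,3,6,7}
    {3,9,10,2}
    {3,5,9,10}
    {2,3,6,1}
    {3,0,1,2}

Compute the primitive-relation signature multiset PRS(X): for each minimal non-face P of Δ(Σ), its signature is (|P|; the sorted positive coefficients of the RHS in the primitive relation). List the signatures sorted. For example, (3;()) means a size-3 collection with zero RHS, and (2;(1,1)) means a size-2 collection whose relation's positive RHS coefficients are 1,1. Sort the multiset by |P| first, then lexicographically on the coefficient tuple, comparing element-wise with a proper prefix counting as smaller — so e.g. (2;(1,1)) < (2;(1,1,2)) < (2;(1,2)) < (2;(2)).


The 25 primitive collections of Σ (r=11, n=4):

  {0,10}:  v_{0} + v_{10} = 0  →  sig = (2;())
  {1,5}:  v_{1} + v_{5} = 0  →  sig = (2;())
  {8,9}:  v_{8} + v_{9} = 0  →  sig = (2;())
  {0,6}:  v_{0} + v_{6} = v_{1} + v_{3}  →  sig = (2;(1,1))
  {0,9}:  v_{0} + v_{9} = v_{2} + v_{5}  →  sig = (2;(1,1))
  {1,9}:  v_{1} + v_{9} = v_{2} + v_{10}  →  sig = (2;(1,1))
  {2,8}:  v_{2} + v_{8} = v_{0} + v_{1}  →  sig = (2;(1,1))
  {3,4}:  v_{3} + v_{4} = v_{1} + v_{10}  →  sig = (2;(1,1))
  {5,6}:  v_{5} + v_{6} = v_{3} + v_{10}  →  sig = (2;(1,1))
  {0,4}:  v_{0} + v_{4} = v_{1} + v_{2} + v_{7}  →  sig = (2;(1,1,1))
  {4,5}:  v_{4} + v_{5} = v_{2} + v_{7} + v_{10}  →  sig = (2;(1,1,1))
  {5,8}:  v_{5} + v_{8} = v_{0} + v_{3} + v_{7}  →  sig = (2;(1,1,1))
  {8,10}:  v_{8} + v_{10} = v_{1} + v_{3} + v_{7}  →  sig = (2;(1,1,1))
  {6,9}:  v_{6} + v_{9} = v_{2} + v_{3} + 2·v_{10}  →  sig = (2;(1,1,2))
  {4,8}:  v_{4} + v_{8} = 2·v_{1} + v_{7}  →  sig = (2;(1,2))
  {4,9}:  v_{4} + v_{9} = 2·v_{2} + v_{7} + 2·v_{10}  →  sig = (2;(1,2,2))
  {6,8}:  v_{6} + v_{8} = 2·v_{1} + 2·v_{3} + v_{7}  →  sig = (2;(1,2,2))
  {4,6}:  v_{4} + v_{6} = 2·v_{1} + 2·v_{10}  →  sig = (2;(2,2))
  {2,3,7}:  v_{2} + v_{3} + v_{7} = 0  →  sig = (3;())
  {1,3,10}:  v_{1} + v_{3} + v_{10} = v_{6}  →  sig = (3;(1))
  {2,5,10}:  v_{2} + v_{5} + v_{10} = v_{9}  →  sig = (3;(1))
  {2,6,7}:  v_{2} + v_{6} + v_{7} = v_{1} + v_{10}  →  sig = (3;(1,1))
  {3,7,9}:  v_{3} + v_{7} + v_{9} = v_{5} + v_{10}  →  sig = (3;(1,1))
  {0,1,3,7}:  v_{0} + v_{1} + v_{3} + v_{7} = v_{8}  →  sig = (4;(1))
  {1,2,7,10}:  v_{1} + v_{2} + v_{7} + v_{10} = v_{4}  →  sig = (4;(1))

so the primitive-relation signature multiset is
[(2;()), (2;()), (2;()), (2;(1,1)), (2;(1,1)), (2;(1,1)), (2;(1,1)), (2;(1,1)), (2;(1,1)), (2;(1,1,1)), (2;(1,1,1)), (2;(1,1,1)), (2;(1,1,1)), (2;(1,1,2)), (2;(1,2)), (2;(1,2,2)), (2;(1,2,2)), (2;(2,2)), (3;()), (3;(1)), (3;(1)), (3;(1,1)), (3;(1,1)), (4;(1)), (4;(1))]


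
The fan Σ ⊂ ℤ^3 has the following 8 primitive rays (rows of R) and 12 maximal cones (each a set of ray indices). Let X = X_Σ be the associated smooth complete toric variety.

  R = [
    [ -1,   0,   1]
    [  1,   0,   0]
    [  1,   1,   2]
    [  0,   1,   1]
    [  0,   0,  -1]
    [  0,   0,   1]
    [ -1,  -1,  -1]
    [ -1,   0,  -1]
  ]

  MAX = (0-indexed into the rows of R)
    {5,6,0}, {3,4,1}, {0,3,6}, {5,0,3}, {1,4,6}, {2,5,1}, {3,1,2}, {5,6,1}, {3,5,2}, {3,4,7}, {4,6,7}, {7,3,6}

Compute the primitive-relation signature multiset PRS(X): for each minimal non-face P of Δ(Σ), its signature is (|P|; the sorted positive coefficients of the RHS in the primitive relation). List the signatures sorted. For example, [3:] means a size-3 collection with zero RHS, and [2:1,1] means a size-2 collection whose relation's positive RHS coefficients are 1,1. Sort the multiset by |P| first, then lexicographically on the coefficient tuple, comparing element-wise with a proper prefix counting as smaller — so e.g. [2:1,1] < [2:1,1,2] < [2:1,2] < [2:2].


The 14 primitive collections of Σ (r=8, n=3):

  P={4,5}:  v_{4} + v_{5} = 0  ⟹  sig = [2:]
  P={0,1}:  v_{0} + v_{1} = v_{5}  ⟹  sig = [2:1]
  P={1,7}:  v_{1} + v_{7} = v_{4}  ⟹  sig = [2:1]
  P={2,6}:  v_{2} + v_{6} = v_{5}  ⟹  sig = [2:1]
  P={2,7}:  v_{2} + v_{7} = v_{3}  ⟹  sig = [2:1]
  P={0,4}:  v_{0} + v_{4} = v_{3} + v_{6}  ⟹  sig = [2:1,1]
  P={2,4}:  v_{2} + v_{4} = v_{1} + v_{3}  ⟹  sig = [2:1,1]
  P={5,7}:  v_{5} + v_{7} = v_{3} + v_{6}  ⟹  sig = [2:1,1]
  P={0,2}:  v_{0} + v_{2} = v_{3} + 2·v_{5}  ⟹  sig = [2:1,2]
  P={0,7}:  v_{0} + v_{7} = 2·v_{3} + 2·v_{6}  ⟹  sig = [2:2,2]
  P={1,3,6}:  v_{1} + v_{3} + v_{6} = 0  ⟹  sig = [3:]
  P={1,3,5}:  v_{1} + v_{3} + v_{5} = v_{2}  ⟹  sig = [3:1]
  P={3,4,6}:  v_{3} + v_{4} + v_{6} = v_{7}  ⟹  sig = [3:1]
  P={3,5,6}:  v_{3} + v_{5} + v_{6} = v_{0}  ⟹  sig = [3:1]

Sorted signature multiset PRS(X):
    |P|=2: 10 collections, coeffs (), (1), (1), (1), (1), (1,1), (1,1), (1,1), (1,2), (2,2)
    |P|=3: 4 collections, coeffs (), (1), (1), (1)


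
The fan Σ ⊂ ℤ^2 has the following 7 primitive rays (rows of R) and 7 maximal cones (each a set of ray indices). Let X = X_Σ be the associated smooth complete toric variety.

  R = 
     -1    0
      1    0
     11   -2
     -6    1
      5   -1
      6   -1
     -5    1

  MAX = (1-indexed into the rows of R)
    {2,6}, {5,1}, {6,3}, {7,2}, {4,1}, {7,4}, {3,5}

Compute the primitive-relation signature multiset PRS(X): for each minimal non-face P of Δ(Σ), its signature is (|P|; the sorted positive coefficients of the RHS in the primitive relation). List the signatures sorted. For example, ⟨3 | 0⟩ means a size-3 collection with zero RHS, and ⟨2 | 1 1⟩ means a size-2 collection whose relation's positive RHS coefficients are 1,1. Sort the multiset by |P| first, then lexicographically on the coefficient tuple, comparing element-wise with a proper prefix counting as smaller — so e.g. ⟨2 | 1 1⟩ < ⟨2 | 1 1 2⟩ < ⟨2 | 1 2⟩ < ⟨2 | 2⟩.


14 minimal non-faces of Δ(Σ) (on 7 rays):

  • {1,2}:  v_{1} + v_{2} = 0  →  sig = ⟨2 | 0⟩
  • {4,6}:  v_{4} + v_{6} = 0  →  sig = ⟨2 | 0⟩
  • {5,7}:  v_{5} + v_{7} = 0  →  sig = ⟨2 | 0⟩
  • {1,6}:  v_{1} + v_{6} = v_{5}  →  sig = ⟨2 | 1⟩
  • {1,7}:  v_{1} + v_{7} = v_{4}  →  sig = ⟨2 | 1⟩
  • {2,4}:  v_{2} + v_{4} = v_{7}  →  sig = ⟨2 | 1⟩
  • {2,5}:  v_{2} + v_{5} = v_{6}  →  sig = ⟨2 | 1⟩
  • {3,4}:  v_{3} + v_{4} = v_{5}  →  sig = ⟨2 | 1⟩
  • {3,7}:  v_{3} + v_{7} = v_{6}  →  sig = ⟨2 | 1⟩
  • {4,5}:  v_{4} + v_{5} = v_{1}  →  sig = ⟨2 | 1⟩
  • {5,6}:  v_{5} + v_{6} = v_{3}  →  sig = ⟨2 | 1⟩
  • {6,7}:  v_{6} + v_{7} = v_{2}  →  sig = ⟨2 | 1⟩
  • {1,3}:  v_{1} + v_{3} = 2·v_{5}  →  sig = ⟨2 | 2⟩
  • {2,3}:  v_{2} + v_{3} = 2·v_{6}  →  sig = ⟨2 | 2⟩

so the primitive-relation signature multiset is
[⟨2 | 0⟩, ⟨2 | 0⟩, ⟨2 | 0⟩, ⟨2 | 1⟩, ⟨2 | 1⟩, ⟨2 | 1⟩, ⟨2 | 1⟩, ⟨2 | 1⟩, ⟨2 | 1⟩, ⟨2 | 1⟩, ⟨2 | 1⟩, ⟨2 | 1⟩, ⟨2 | 2⟩, ⟨2 | 2⟩]


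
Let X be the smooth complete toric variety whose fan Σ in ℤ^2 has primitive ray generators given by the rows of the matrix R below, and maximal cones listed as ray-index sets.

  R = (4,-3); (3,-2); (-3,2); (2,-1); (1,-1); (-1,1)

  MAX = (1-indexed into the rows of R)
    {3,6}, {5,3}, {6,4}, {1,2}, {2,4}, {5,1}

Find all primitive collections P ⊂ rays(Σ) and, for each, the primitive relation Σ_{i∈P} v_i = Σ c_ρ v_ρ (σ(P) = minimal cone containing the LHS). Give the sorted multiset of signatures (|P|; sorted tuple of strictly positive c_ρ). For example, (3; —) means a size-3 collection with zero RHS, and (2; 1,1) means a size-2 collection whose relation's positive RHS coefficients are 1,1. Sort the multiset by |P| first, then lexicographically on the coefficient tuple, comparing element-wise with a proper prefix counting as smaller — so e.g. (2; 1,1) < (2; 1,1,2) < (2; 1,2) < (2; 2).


Primitive collections (9):

  P={2,3}:  v_{2} + v_{3} = 0 — sig = (2; —)
  P={5,6}:  v_{5} + v_{6} = 0 — sig = (2; —)
  P={1,3}:  v_{1} + v_{3} = v_{5} — sig = (2; 1)
  P={1,6}:  v_{1} + v_{6} = v_{2} — sig = (2; 1)
  P={2,5}:  v_{2} + v_{5} = v_{1} — sig = (2; 1)
  P={2,6}:  v_{2} + v_{6} = v_{4} — sig = (2; 1)
  P={3,4}:  v_{3} + v_{4} = v_{6} — sig = (2; 1)
  P={4,5}:  v_{4} + v_{5} = v_{2} — sig = (2; 1)
  P={1,4}:  v_{1} + v_{4} = 2·v_{2} — sig = (2; 2)

so the primitive-relation signature multiset is
    (2; —)
    (2; —)
    (2; 1)
    (2; 1)
    (2; 1)
    (2; 1)
    (2; 1)
    (2; 1)
    (2; 2)


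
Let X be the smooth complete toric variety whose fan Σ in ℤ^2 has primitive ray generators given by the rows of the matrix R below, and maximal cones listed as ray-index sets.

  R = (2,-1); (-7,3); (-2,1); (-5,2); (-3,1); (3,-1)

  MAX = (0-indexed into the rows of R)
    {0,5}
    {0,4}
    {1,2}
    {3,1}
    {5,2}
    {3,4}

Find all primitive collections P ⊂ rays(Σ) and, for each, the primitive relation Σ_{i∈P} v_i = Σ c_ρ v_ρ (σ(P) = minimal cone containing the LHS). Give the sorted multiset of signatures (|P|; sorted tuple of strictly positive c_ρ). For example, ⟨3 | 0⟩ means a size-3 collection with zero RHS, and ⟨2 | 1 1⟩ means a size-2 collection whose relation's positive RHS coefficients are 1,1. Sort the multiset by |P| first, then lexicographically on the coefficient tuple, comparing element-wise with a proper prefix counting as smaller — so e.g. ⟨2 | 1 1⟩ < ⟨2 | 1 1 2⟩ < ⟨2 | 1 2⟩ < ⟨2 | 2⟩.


9 minimal non-faces of Δ(Σ) (on 6 rays):

  P = {0,2}:  v_{0} + v_{2} = 0 ; sig = ⟨2 | 0⟩
  P = {4,5}:  v_{4} + v_{5} = 0 ; sig = ⟨2 | 0⟩
  P = {0,1}:  v_{0} + v_{1} = v_{3} ; sig = ⟨2 | 1⟩
  P = {0,3}:  v_{0} + v_{3} = v_{4} ; sig = ⟨2 | 1⟩
  P = {2,3}:  v_{2} + v_{3} = v_{1} ; sig = ⟨2 | 1⟩
  P = {2,4}:  v_{2} + v_{4} = v_{3} ; sig = ⟨2 | 1⟩
  P = {3,5}:  v_{3} + v_{5} = v_{2} ; sig = ⟨2 | 1⟩
  P = {1,4}:  v_{1} + v_{4} = 2·v_{3} ; sig = ⟨2 | 2⟩
  P = {1,5}:  v_{1} + v_{5} = 2·v_{2} ; sig = ⟨2 | 2⟩

Signatures (|P|; sorted positive RHS coefficients), sorted:
    ⟨2 | 0⟩
    ⟨2 | 0⟩
    ⟨2 | 1⟩
    ⟨2 | 1⟩
    ⟨2 | 1⟩
    ⟨2 | 1⟩
    ⟨2 | 1⟩
    ⟨2 | 2⟩
    ⟨2 | 2⟩


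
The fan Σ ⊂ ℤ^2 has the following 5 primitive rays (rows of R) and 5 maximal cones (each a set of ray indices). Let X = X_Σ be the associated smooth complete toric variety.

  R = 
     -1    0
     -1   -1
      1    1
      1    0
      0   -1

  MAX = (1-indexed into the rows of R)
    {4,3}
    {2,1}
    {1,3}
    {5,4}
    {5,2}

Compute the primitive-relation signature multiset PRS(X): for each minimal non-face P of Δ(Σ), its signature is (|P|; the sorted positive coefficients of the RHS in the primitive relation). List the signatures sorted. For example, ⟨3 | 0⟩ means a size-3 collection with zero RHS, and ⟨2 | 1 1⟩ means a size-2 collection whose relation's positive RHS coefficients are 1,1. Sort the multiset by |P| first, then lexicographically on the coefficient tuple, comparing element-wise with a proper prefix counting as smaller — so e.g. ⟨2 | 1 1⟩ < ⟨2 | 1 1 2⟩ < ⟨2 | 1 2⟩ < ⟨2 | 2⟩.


|primitive collections| = 5. Relations:

  P={1,4}:  v_{1} + v_{4} = 0  ⇒ sig = ⟨2 | 0⟩
  P={2,3}:  v_{2} + v_{3} = 0  ⇒ sig = ⟨2 | 0⟩
  P={1,5}:  v_{1} + v_{5} = v_{2}  ⇒ sig = ⟨2 | 1⟩
  P={2,4}:  v_{2} + v_{4} = v_{5}  ⇒ sig = ⟨2 | 1⟩
  P={3,5}:  v_{3} + v_{5} = v_{4}  ⇒ sig = ⟨2 | 1⟩

Sorted signature multiset PRS(X):
    ⟨2 | 0⟩
    ⟨2 | 0⟩
    ⟨2 | 1⟩
    ⟨2 | 1⟩
    ⟨2 | 1⟩


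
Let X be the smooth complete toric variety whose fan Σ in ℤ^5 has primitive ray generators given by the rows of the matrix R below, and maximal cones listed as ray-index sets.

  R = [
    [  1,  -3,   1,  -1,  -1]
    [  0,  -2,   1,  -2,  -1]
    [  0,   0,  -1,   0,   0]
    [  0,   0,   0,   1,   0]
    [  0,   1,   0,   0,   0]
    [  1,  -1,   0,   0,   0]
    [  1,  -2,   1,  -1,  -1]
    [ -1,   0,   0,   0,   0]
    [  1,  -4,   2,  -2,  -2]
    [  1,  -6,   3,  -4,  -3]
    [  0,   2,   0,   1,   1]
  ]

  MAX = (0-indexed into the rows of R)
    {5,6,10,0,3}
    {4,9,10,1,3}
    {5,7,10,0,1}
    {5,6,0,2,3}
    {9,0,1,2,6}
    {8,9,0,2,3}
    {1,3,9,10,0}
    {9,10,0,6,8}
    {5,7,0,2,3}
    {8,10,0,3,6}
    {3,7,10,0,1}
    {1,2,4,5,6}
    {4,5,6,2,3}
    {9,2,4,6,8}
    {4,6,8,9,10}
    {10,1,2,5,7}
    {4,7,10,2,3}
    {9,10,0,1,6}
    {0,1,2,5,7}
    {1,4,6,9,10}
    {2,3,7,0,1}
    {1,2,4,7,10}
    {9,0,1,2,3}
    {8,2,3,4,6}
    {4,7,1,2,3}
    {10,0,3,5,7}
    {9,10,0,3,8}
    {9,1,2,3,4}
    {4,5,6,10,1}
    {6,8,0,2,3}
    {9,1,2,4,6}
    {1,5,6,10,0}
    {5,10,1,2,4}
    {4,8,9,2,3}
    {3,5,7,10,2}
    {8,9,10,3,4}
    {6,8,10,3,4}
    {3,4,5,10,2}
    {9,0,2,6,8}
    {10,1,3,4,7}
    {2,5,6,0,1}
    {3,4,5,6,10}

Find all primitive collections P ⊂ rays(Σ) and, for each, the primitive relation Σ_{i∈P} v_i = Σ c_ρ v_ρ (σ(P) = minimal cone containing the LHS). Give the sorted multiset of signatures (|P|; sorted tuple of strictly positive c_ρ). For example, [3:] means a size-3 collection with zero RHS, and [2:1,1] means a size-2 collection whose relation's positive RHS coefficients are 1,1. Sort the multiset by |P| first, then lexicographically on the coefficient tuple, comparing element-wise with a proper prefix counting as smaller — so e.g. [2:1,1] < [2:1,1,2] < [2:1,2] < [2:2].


16 collections generate NE(X_Σ); each relation:

  {0,4}:  v_{0} + v_{4} = v_{6}  →  sig = [2:1]
  {1,8}:  v_{1} + v_{8} = v_{9}  →  sig = [2:1]
  {5,8}:  v_{5} + v_{8} = v_{0} + v_{6}  →  sig = [2:1,1]
  {6,7}:  v_{6} + v_{7} = v_{1} + v_{3}  →  sig = [2:1,1]
  {5,9}:  v_{5} + v_{9} = v_{0} + v_{1} + v_{6}  →  sig = [2:1,1,1]
  {7,8}:  v_{7} + v_{8} = 2·v_{1} + 2·v_{3}  →  sig = [2:2,2]
  {7,9}:  v_{7} + v_{9} = 3·v_{1} + 2·v_{3}  →  sig = [2:2,3]
  {4,5,7}:  v_{4} + v_{5} + v_{7} = 0  →  sig = [3:]
  {0,2,10}:  v_{0} + v_{2} + v_{10} = v_{5}  →  sig = [3:1]
  {1,3,5}:  v_{1} + v_{3} + v_{5} = v_{0}  →  sig = [3:1]
  {1,3,6}:  v_{1} + v_{3} + v_{6} = v_{8}  →  sig = [3:1]
  {2,8,10}:  v_{2} + v_{8} + v_{10} = v_{6}  →  sig = [3:1]
  {2,6,10}:  v_{2} + v_{6} + v_{10} = v_{4} + v_{5}  →  sig = [3:1,1]
  {2,9,10}:  v_{2} + v_{9} + v_{10} = v_{1} + v_{6}  →  sig = [3:1,1]
  {3,6,9}:  v_{3} + v_{6} + v_{9} = 2·v_{8}  →  sig = [3:2]
  {1,2,3,10}:  v_{1} + v_{2} + v_{3} + v_{10} = 0  →  sig = [4:]

Sorted signature multiset PRS(X):
    |P|=2: 7 collections, coeffs (1), (1), (1,1), (1,1), (1,1,1), (2,2), (2,3)
    |P|=3: 8 collections, coeffs (), (1), (1), (1), (1), (1,1), (1,1), (2)
    |P|=4: 1 collection, coeffs ()


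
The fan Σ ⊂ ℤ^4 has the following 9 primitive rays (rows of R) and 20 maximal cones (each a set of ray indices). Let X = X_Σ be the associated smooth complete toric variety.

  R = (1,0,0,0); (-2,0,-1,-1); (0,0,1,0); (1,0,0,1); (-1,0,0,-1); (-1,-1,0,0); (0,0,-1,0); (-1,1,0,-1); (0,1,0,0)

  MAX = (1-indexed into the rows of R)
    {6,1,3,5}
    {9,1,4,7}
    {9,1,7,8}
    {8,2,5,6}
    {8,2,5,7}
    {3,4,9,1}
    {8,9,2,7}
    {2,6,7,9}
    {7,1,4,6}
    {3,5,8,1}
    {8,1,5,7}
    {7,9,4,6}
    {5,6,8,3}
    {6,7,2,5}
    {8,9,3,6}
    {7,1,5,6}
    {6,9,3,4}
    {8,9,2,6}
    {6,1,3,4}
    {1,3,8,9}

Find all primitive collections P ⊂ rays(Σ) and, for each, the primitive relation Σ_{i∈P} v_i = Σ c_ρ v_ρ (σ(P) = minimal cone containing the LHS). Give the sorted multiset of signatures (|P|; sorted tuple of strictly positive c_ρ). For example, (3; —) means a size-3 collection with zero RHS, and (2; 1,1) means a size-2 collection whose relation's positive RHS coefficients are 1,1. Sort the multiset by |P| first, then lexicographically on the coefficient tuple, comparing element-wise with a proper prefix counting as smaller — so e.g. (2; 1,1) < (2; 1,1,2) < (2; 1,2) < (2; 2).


Δ(Σ) — 9 vertices, 10 min non-faces:

  P = {3,7}:  v_{3} + v_{7} = 0  ⇒ sig = (2; —)
  P = {4,5}:  v_{4} + v_{5} = 0  ⇒ sig = (2; —)
  P = {4,8}:  v_{4} + v_{8} = v_{9}  ⇒ sig = (2; 1)
  P = {5,9}:  v_{5} + v_{9} = v_{8}  ⇒ sig = (2; 1)
  P = {1,2}:  v_{1} + v_{2} = v_{5} + v_{7}  ⇒ sig = (2; 1,1)
  P = {2,3}:  v_{2} + v_{3} = v_{6} + v_{8}  ⇒ sig = (2; 1,1)
  P = {2,4}:  v_{2} + v_{4} = v_{6} + v_{7} + v_{9}  ⇒ sig = (2; 1,1,1)
  P = {1,6,9}:  v_{1} + v_{6} + v_{9} = 0  ⇒ sig = (3; —)
  P = {1,6,8}:  v_{1} + v_{6} + v_{8} = v_{5}  ⇒ sig = (3; 1)
  P = {6,7,8}:  v_{6} + v_{7} + v_{8} = v_{2}  ⇒ sig = (3; 1)

so the primitive-relation signature multiset is
[(2; —), (2; —), (2; 1), (2; 1), (2; 1,1), (2; 1,1), (2; 1,1,1), (3; —), (3; 1), (3; 1)]


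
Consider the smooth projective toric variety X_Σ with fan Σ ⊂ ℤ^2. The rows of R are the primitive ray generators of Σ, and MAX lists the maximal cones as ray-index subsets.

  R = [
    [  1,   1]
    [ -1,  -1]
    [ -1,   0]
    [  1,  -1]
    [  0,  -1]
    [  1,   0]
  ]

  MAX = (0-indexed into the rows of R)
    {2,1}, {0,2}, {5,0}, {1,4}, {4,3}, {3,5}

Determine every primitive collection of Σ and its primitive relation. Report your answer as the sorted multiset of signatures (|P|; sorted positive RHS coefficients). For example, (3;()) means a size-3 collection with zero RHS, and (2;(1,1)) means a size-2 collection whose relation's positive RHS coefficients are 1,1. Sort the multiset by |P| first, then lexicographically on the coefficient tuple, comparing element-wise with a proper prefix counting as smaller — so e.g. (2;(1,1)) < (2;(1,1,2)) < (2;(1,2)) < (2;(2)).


9 minimal non-faces of Δ(Σ) (on 6 rays):

  P = {0,1}:  v_{0} + v_{1} = 0  ⟹  sig = (2;())
  P = {2,5}:  v_{2} + v_{5} = 0  ⟹  sig = (2;())
  P = {0,4}:  v_{0} + v_{4} = v_{5}  ⟹  sig = (2;(1))
  P = {1,5}:  v_{1} + v_{5} = v_{4}  ⟹  sig = (2;(1))
  P = {2,3}:  v_{2} + v_{3} = v_{4}  ⟹  sig = (2;(1))
  P = {2,4}:  v_{2} + v_{4} = v_{1}  ⟹  sig = (2;(1))
  P = {4,5}:  v_{4} + v_{5} = v_{3}  ⟹  sig = (2;(1))
  P = {0,3}:  v_{0} + v_{3} = 2·v_{5}  ⟹  sig = (2;(2))
  P = {1,3}:  v_{1} + v_{3} = 2·v_{4}  ⟹  sig = (2;(2))

Hence PRS(X_Σ) =
[(2;()), (2;()), (2;(1)), (2;(1)), (2;(1)), (2;(1)), (2;(1)), (2;(2)), (2;(2))]


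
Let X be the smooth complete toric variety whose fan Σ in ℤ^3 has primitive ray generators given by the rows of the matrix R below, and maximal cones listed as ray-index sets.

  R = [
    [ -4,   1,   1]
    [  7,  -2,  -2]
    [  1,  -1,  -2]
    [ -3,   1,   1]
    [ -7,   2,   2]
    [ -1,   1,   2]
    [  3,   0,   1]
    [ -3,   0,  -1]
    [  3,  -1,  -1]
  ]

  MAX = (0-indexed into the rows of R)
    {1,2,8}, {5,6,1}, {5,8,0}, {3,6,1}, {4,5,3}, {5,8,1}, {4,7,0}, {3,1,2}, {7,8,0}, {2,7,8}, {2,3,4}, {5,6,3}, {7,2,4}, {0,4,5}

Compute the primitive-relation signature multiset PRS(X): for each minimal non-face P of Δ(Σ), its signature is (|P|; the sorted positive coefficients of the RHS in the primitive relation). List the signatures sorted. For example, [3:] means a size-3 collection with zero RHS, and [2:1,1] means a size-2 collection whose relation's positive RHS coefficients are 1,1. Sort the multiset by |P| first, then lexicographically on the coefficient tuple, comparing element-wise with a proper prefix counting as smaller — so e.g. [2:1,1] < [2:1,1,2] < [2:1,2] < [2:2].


|primitive collections| = 16. Relations:

  {1,4}:  v_{1} + v_{4} = 0 — sig = [2:]
  {2,5}:  v_{2} + v_{5} = 0 — sig = [2:]
  {3,8}:  v_{3} + v_{8} = 0 — sig = [2:]
  {6,7}:  v_{6} + v_{7} = 0 — sig = [2:]
  {0,1}:  v_{0} + v_{1} = v_{8} — sig = [2:1]
  {0,2}:  v_{0} + v_{2} = v_{7} — sig = [2:1]
  {0,3}:  v_{0} + v_{3} = v_{4} — sig = [2:1]
  {0,6}:  v_{0} + v_{6} = v_{5} — sig = [2:1]
  {4,8}:  v_{4} + v_{8} = v_{0} — sig = [2:1]
  {5,7}:  v_{5} + v_{7} = v_{0} — sig = [2:1]
  {1,7}:  v_{1} + v_{7} = v_{2} + v_{8} — sig = [2:1,1]
  {2,6}:  v_{2} + v_{6} = v_{1} + v_{3} — sig = [2:1,1]
  {3,7}:  v_{3} + v_{7} = v_{2} + v_{4} — sig = [2:1,1]
  {4,6}:  v_{4} + v_{6} = v_{3} + v_{5} — sig = [2:1,1]
  {6,8}:  v_{6} + v_{8} = v_{1} + v_{5} — sig = [2:1,1]
  {1,3,5}:  v_{1} + v_{3} + v_{5} = v_{6} — sig = [3:1]

Hence PRS(X_Σ) =
    [2:]
    [2:]
    [2:]
    [2:]
    [2:1]
    [2:1]
    [2:1]
    [2:1]
    [2:1]
    [2:1]
    [2:1,1]
    [2:1,1]
    [2:1,1]
    [2:1,1]
    [2:1,1]
    [3:1]
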